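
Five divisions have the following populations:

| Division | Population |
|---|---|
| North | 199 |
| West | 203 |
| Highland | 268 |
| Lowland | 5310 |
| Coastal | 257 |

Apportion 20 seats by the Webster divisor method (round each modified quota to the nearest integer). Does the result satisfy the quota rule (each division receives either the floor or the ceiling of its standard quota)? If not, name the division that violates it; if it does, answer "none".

Lowland

Standard quotas: North 0.638, West 0.651, Highland 0.859, Lowland 17.027, Coastal 0.824.
Webster allocation: North 1, West 1, Highland 1, Lowland 16, Coastal 1.
Lowland has quota 17.027 (lower 17, upper 18) but receives 16 — outside the quota interval.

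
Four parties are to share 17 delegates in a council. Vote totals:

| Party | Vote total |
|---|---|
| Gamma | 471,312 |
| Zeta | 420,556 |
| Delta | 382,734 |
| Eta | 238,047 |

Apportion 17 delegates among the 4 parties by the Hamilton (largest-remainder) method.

Gamma 5, Zeta 5, Delta 4, Eta 3

Total 1512649; standard divisor 1512649/17 ≈ 88979.353.
Standard quotas: Gamma 5.2969, Zeta 4.7264, Delta 4.3014, Eta 2.6753.
Lower quotas: Gamma 5, Zeta 4, Delta 4, Eta 2 (sum 15, leaving 2 seats).
Remainders in descending order: Zeta 0.7264, Eta 0.6753, Delta 0.3014, Gamma 0.2969.
Largest remainders: Zeta, Eta receive the extra seats.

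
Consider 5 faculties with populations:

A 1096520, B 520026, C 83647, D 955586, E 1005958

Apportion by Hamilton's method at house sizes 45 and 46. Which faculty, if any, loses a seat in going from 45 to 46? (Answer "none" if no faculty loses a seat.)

At 45 seats: A 14, B 6, C 1, D 12, E 12.
At 46 seats: A 14, B 6, C 1, D 12, E 13.
No faculty's allocation decreased.

none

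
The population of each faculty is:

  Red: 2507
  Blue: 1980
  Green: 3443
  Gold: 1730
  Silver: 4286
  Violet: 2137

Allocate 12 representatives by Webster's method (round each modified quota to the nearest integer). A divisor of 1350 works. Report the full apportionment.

Red: 2, Blue: 1, Green: 3, Gold: 1, Silver: 3, Violet: 2

With modified divisor 1350: modified quotas Red 1.857, Blue 1.467, Green 2.550, Gold 1.281, Silver 3.175, Violet 1.583.
Rounding to the nearest integer: Red 2, Blue 1, Green 3, Gold 1, Silver 3, Violet 2 (total 12).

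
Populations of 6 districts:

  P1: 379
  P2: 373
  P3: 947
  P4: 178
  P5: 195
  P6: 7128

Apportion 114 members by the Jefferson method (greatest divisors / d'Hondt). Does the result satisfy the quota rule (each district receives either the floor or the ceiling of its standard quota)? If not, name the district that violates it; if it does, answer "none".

Standard quotas: P1 4.696, P2 4.622, P3 11.735, P4 2.206, P5 2.416, P6 88.325.
Jefferson allocation: P1 4, P2 4, P3 12, P4 2, P5 2, P6 90.
P6 has quota 88.325 (lower 88, upper 89) but receives 90 — outside the quota interval.

P6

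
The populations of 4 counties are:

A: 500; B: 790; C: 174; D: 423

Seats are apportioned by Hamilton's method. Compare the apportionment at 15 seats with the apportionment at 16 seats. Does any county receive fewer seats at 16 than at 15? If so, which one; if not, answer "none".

At 15 seats: A 4, B 6, C 2, D 3.
At 16 seats: A 4, B 7, C 1, D 4.
C drops from 2 to 1.

C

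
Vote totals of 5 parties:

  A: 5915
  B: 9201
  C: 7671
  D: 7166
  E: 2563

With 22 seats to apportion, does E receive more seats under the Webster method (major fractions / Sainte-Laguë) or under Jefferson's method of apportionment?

Webster: A 4, B 6, C 5, D 5, E 2.
Jefferson: A 4, B 7, C 5, D 5, E 1.
E gets 2 under Webster and 1 under Jefferson.

Webster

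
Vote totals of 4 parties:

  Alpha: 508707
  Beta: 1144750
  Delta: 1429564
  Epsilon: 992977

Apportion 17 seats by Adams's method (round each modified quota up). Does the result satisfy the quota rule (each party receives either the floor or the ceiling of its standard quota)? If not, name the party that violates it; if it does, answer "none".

none

Standard quotas: Alpha 2.122, Beta 4.774, Delta 5.962, Epsilon 4.141.
Adams allocation: Alpha 2, Beta 5, Delta 6, Epsilon 4.
Every allocation lies between the lower and upper quota.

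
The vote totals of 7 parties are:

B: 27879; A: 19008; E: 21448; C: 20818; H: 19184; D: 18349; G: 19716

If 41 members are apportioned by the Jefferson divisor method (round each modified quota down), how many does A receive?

5

Standard divisor 146402/41 ≈ 3570.78; standard quotas: B 7.808, A 5.323, E 6.007, C 5.830, H 5.372, D 5.139, G 5.521.
Rounding down gives 7, 5, 6, 5, 5, 5, 5 = 38 seats, so the divisor must be adjusted.
With modified divisor 3240: modified quotas B 8.605, A 5.867, E 6.620, C 6.425, H 5.921, D 5.663, G 6.085.
Rounding down: B 8, A 5, E 6, C 6, H 5, D 5, G 6 (total 41).
A receives 5.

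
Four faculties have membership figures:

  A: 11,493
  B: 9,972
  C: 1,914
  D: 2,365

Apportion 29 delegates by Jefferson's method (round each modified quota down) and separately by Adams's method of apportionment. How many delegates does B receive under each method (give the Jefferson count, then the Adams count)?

12 and 11

Jefferson: A 13, B 12, C 2, D 2.
Adams: A 13, B 11, C 2, D 3.
B gets 12 under Jefferson and 11 under Adams.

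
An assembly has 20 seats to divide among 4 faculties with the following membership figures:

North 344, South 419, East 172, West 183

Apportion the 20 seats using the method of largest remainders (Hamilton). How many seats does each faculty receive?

The standard divisor is 1118/20 ≈ 55.9.
Standard quotas: North 6.154, South 7.496, East 3.077, West 3.274.
Lower quotas: North 6, South 7, East 3, West 3 (sum 19, leaving 1 seat).
Remainders in descending order: South 0.496, West 0.274, North 0.154, East 0.077.
The surplus seat goes to South.

North=6, South=8, East=3, West=3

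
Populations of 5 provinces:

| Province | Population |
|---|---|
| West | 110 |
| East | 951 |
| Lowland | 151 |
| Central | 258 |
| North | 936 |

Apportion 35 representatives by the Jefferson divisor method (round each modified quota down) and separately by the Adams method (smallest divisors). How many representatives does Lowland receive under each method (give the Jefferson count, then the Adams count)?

Jefferson: West 1, East 14, Lowland 2, Central 4, North 14.
Adams: West 2, East 13, Lowland 3, Central 4, North 13.
Lowland gets 2 under Jefferson and 3 under Adams.

2 and 3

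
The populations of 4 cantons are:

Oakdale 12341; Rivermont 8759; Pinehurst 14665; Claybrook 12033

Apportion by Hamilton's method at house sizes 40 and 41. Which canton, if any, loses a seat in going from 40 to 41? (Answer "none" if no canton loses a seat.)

At 40 seats: Oakdale 10, Rivermont 8, Pinehurst 12, Claybrook 10.
At 41 seats: Oakdale 11, Rivermont 7, Pinehurst 13, Claybrook 10.
Rivermont drops from 8 to 7.

Rivermont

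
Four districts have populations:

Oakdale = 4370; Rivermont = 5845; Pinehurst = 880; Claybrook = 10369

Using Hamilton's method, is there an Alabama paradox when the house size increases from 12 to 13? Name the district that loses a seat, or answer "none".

Pinehurst

At 12 seats: Oakdale 2, Rivermont 3, Pinehurst 1, Claybrook 6.
At 13 seats: Oakdale 3, Rivermont 4, Pinehurst 0, Claybrook 6.
Pinehurst drops from 1 to 0.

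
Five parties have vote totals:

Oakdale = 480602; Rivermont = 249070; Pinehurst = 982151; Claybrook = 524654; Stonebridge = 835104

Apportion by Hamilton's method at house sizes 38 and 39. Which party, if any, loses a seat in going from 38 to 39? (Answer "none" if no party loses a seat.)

none

At 38 seats: Oakdale 6, Rivermont 3, Pinehurst 12, Claybrook 7, Stonebridge 10.
At 39 seats: Oakdale 6, Rivermont 3, Pinehurst 12, Claybrook 7, Stonebridge 11.
No party's allocation decreased.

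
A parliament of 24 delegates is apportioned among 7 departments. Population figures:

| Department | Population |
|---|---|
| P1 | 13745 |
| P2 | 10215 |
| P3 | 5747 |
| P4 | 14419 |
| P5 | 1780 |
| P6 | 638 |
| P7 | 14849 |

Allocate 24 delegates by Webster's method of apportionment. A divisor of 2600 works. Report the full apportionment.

With modified divisor 2600: modified quotas P1 5.287, P2 3.929, P3 2.210, P4 5.546, P5 0.685, P6 0.245, P7 5.711.
Rounding to the nearest integer: P1 5, P2 4, P3 2, P4 6, P5 1, P6 0, P7 6 (total 24).

P1 5; P2 4; P3 2; P4 6; P5 1; P6 0; P7 6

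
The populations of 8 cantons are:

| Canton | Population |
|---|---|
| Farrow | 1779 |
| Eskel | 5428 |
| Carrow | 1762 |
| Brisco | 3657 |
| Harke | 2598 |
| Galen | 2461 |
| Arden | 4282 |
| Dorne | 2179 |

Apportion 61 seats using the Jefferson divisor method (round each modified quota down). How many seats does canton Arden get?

Standard divisor 24146/61 ≈ 395.836; standard quotas: Farrow 4.494, Eskel 13.713, Carrow 4.451, Brisco 9.239, Harke 6.563, Galen 6.217, Arden 10.818, Dorne 5.505.
Rounding down gives 4, 13, 4, 9, 6, 6, 10, 5 = 57 seats, so the divisor must be adjusted.
With modified divisor 364.4: modified quotas Farrow 4.882, Eskel 14.896, Carrow 4.835, Brisco 10.036, Harke 7.130, Galen 6.754, Arden 11.751, Dorne 5.980.
Rounding down: Farrow 4, Eskel 14, Carrow 4, Brisco 10, Harke 7, Galen 6, Arden 11, Dorne 5 (total 61).
Arden receives 11.

11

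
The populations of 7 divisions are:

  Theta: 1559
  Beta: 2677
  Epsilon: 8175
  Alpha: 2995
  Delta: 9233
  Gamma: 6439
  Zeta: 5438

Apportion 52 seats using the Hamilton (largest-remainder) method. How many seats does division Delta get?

Total 36516; standard divisor 36516/52 ≈ 702.231.
Standard quotas: Theta 2.2201, Beta 3.8121, Epsilon 11.6415, Alpha 4.2650, Delta 13.1481, Gamma 9.1694, Zeta 7.7439.
Lower quotas: Theta 2, Beta 3, Epsilon 11, Alpha 4, Delta 13, Gamma 9, Zeta 7 (sum 49, leaving 3 seats).
Remainders in descending order: Beta 0.8121, Zeta 0.7439, Epsilon 0.6415, Alpha 0.2650, Theta 0.2201, Gamma 0.1694, Delta 0.1481.
The surplus seats go to Beta, Zeta, Epsilon.
Delta receives 13.

13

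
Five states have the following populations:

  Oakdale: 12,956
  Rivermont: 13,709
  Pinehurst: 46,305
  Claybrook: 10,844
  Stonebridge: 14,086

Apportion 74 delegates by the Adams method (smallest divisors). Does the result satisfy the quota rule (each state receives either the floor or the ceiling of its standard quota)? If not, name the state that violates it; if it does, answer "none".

Pinehurst

Standard quotas: Oakdale 9.793, Rivermont 10.362, Pinehurst 35.001, Claybrook 8.197, Stonebridge 10.647.
Adams allocation: Oakdale 10, Rivermont 11, Pinehurst 34, Claybrook 8, Stonebridge 11.
Pinehurst has quota 35.001 (lower 35, upper 36) but receives 34 — outside the quota interval.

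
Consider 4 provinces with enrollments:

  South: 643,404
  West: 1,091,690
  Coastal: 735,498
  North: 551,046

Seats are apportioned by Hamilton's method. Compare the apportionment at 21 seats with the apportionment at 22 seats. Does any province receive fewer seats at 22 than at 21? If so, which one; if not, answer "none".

At 21 seats: South 4, West 8, Coastal 5, North 4.
At 22 seats: South 5, West 8, Coastal 5, North 4.
No province's allocation decreased.

none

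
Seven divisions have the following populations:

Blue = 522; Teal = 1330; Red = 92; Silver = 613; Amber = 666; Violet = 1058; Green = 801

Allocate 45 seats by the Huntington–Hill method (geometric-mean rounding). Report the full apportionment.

Blue 5; Teal 12; Red 1; Silver 5; Amber 6; Violet 9; Green 7

With divisor 114: modified quotas Blue 4.579, Teal 11.667, Red 0.807, Silver 5.377, Amber 5.842, Violet 9.281, Green 7.026.
Geometric-mean thresholds: Blue √(4·5)=4.472, Teal √(11·12)=11.489, Red (min 1), Silver √(5·6)=5.477, Amber √(5·6)=5.477, Violet √(9·10)=9.487, Green √(7·8)=7.483.
Each quota rounded against its threshold gives Blue 5, Teal 12, Red 1, Silver 5, Amber 6, Violet 9, Green 7 (total 45).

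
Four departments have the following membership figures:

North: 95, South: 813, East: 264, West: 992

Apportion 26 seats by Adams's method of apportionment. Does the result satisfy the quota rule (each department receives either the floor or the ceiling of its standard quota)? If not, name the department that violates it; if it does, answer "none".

Standard quotas: North 1.141, South 9.768, East 3.172, West 11.919.
Adams allocation: North 2, South 10, East 3, West 11.
Every allocation lies between the lower and upper quota.

none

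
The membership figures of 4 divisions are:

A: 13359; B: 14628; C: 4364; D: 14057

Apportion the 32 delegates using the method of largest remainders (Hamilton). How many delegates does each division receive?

The standard divisor is 46408/32 ≈ 1450.25.
Standard quotas: A 9.2115, B 10.0865, C 3.0091, D 9.6928.
Lower quotas: A 9, B 10, C 3, D 9 (sum 31, leaving 1 seat).
Remainders in descending order: D 0.6928, A 0.2115, B 0.0865, C 0.0091.
The surplus seat goes to D.

A 9, B 10, C 3, D 10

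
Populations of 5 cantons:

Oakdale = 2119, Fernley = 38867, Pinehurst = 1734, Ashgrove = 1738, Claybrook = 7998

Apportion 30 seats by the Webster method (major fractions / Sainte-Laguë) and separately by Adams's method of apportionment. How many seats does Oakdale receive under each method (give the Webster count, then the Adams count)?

Webster: Oakdale 1, Fernley 22, Pinehurst 1, Ashgrove 1, Claybrook 5.
Adams: Oakdale 2, Fernley 21, Pinehurst 1, Ashgrove 1, Claybrook 5.
Oakdale gets 1 under Webster and 2 under Adams.

1 and 2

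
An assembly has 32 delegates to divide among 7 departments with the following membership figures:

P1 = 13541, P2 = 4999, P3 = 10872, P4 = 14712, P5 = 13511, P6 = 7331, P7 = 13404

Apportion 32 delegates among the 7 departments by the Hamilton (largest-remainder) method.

P1 6, P2 2, P3 4, P4 6, P5 6, P6 3, P7 5

Standard divisor: 78370 ÷ 32 ≈ 2449.062.
Standard quotas: P1 5.5291, P2 2.0412, P3 4.4392, P4 6.0072, P5 5.5168, P6 2.9934, P7 5.4731.
Lower quotas: P1 5, P2 2, P3 4, P4 6, P5 5, P6 2, P7 5 (sum 29, leaving 3 seats).
Remainders in descending order: P6 0.9934, P1 0.5291, P5 0.5168, P7 0.4731, P3 0.4392, P2 0.0412, P4 0.0072.
The surplus seats go to P6, P1, P5.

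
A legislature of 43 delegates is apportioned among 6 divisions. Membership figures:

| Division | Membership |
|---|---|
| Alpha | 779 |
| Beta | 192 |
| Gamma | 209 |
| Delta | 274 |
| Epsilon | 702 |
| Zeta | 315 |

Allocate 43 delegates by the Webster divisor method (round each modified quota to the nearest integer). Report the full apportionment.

Standard divisor 2471/43 ≈ 57.465; standard quotas: Alpha 13.556, Beta 3.341, Gamma 3.637, Delta 4.768, Epsilon 12.216, Zeta 5.482.
Rounding to the nearest integer gives Alpha 14, Beta 3, Gamma 4, Delta 5, Epsilon 12, Zeta 5 — total 43, matching the house size, so no adjustment is needed.

Alpha 14; Beta 3; Gamma 4; Delta 5; Epsilon 12; Zeta 5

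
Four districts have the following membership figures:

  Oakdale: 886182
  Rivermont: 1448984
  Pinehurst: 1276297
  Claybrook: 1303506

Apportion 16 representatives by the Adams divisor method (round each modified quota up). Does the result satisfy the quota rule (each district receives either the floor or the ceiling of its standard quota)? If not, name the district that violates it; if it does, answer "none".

none

Standard quotas: Oakdale 2.885, Rivermont 4.717, Pinehurst 4.155, Claybrook 4.243.
Adams allocation: Oakdale 3, Rivermont 5, Pinehurst 4, Claybrook 4.
Every allocation lies between the lower and upper quota.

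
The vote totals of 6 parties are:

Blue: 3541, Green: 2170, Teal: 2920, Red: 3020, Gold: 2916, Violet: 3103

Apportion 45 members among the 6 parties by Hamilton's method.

Total 17670; standard divisor 17670/45 ≈ 392.667.
Standard quotas: Blue 9.018, Green 5.526, Teal 7.436, Red 7.691, Gold 7.426, Violet 7.902.
Lower quotas: Blue 9, Green 5, Teal 7, Red 7, Gold 7, Violet 7 (sum 42, leaving 3 seats).
Remainders in descending order: Violet 0.902, Red 0.691, Green 0.526, Teal 0.436, Gold 0.426, Blue 0.018.
The surplus seats go to Violet, Red, Green.

Blue 9; Green 6; Teal 7; Red 8; Gold 7; Violet 8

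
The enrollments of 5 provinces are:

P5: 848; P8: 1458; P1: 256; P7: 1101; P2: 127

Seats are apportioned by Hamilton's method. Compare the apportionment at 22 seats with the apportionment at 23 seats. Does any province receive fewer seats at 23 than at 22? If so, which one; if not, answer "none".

At 22 seats: P5 5, P8 8, P1 2, P7 6, P2 1.
At 23 seats: P5 5, P8 9, P1 1, P7 7, P2 1.
P1 drops from 2 to 1.

P1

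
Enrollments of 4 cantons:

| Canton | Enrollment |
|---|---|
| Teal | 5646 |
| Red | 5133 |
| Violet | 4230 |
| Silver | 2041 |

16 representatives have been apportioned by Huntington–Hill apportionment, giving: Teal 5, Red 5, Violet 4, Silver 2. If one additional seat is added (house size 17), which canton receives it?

Teal

Priority for the next seat is population ÷ (√(s·(s+1))).
Priorities: Teal 1030.814, Red 937.153, Violet 945.857, Silver 833.235.
Highest priority: Teal.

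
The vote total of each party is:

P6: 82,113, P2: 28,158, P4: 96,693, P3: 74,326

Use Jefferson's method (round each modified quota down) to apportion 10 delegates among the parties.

P6: 3; P2: 1; P4: 3; P3: 3

Standard divisor 281290/10 ≈ 28129; standard quotas: P6 2.919, P2 1.001, P4 3.437, P3 2.642.
Rounding down gives 2, 1, 3, 2 = 8 seats, so the divisor must be adjusted.
With modified divisor 24500: modified quotas P6 3.352, P2 1.149, P4 3.947, P3 3.034.
Rounding down: P6 3, P2 1, P4 3, P3 3 (total 10).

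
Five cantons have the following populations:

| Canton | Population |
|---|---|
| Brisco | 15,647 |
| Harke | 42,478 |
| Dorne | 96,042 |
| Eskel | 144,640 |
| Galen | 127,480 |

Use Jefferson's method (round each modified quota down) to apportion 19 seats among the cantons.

Standard divisor 426287/19 ≈ 22436.158; standard quotas: Brisco 0.697, Harke 1.893, Dorne 4.281, Eskel 6.447, Galen 5.682.
Rounding down gives 0, 1, 4, 6, 5 = 16 seats, so the divisor must be adjusted.
With modified divisor 19900: modified quotas Brisco 0.786, Harke 2.135, Dorne 4.826, Eskel 7.268, Galen 6.406.
Rounding down: Brisco 0, Harke 2, Dorne 4, Eskel 7, Galen 6 (total 19).

Brisco 0, Harke 2, Dorne 4, Eskel 7, Galen 6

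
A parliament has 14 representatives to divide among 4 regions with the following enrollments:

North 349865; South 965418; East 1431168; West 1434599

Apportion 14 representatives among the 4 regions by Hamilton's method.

North: 1; South: 3; East: 5; West: 5

Standard divisor: 4181050 ÷ 14 ≈ 298646.429.
Standard quotas: North 1.1715, South 3.2326, East 4.7922, West 4.8037.
Lower quotas: North 1, South 3, East 4, West 4 (sum 12, leaving 2 seats).
Remainders in descending order: West 0.8037, East 0.7922, South 0.2326, North 0.1715.
Largest remainders: West, East receive the extra seats.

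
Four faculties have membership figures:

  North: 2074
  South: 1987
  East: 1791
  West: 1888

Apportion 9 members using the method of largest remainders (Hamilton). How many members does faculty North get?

The standard divisor is 7740/9 = 860.
Standard quotas: North 2.412, South 2.310, East 2.083, West 2.195.
Lower quotas: North 2, South 2, East 2, West 2 (sum 8, leaving 1 seat).
Remainders in descending order: North 0.412, South 0.310, West 0.195, East 0.083.
The surplus seat goes to North.
North receives 3.

3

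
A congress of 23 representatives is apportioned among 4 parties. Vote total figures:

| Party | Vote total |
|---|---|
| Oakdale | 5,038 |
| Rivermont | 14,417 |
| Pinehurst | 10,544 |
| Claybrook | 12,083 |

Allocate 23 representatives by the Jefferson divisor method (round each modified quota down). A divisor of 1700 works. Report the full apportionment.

With modified divisor 1700: modified quotas Oakdale 2.964, Rivermont 8.481, Pinehurst 6.202, Claybrook 7.108.
Rounding down: Oakdale 2, Rivermont 8, Pinehurst 6, Claybrook 7 (total 23).

Oakdale 2, Rivermont 8, Pinehurst 6, Claybrook 7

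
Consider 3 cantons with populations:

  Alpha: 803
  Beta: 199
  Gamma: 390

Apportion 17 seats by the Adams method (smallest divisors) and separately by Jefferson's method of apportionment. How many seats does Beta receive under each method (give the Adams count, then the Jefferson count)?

3 and 2

Adams: Alpha 9, Beta 3, Gamma 5.
Jefferson: Alpha 10, Beta 2, Gamma 5.
Beta gets 3 under Adams and 2 under Jefferson.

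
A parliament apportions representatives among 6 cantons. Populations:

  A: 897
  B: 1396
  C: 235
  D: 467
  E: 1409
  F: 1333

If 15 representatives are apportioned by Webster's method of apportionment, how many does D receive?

Standard divisor 5737/15 ≈ 382.467; standard quotas: A 2.345, B 3.650, C 0.614, D 1.221, E 3.684, F 3.485.
Rounding to the nearest integer gives A 2, B 4, C 1, D 1, E 4, F 3 — total 15, matching the house size, so no adjustment is needed.
D receives 1.

1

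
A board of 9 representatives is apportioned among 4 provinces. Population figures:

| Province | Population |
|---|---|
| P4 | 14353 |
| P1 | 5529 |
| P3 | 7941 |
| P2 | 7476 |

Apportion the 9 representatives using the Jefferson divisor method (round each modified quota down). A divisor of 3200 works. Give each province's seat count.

P4: 4, P1: 1, P3: 2, P2: 2

With modified divisor 3200: modified quotas P4 4.485, P1 1.728, P3 2.482, P2 2.336.
Rounding down: P4 4, P1 1, P3 2, P2 2 (total 9).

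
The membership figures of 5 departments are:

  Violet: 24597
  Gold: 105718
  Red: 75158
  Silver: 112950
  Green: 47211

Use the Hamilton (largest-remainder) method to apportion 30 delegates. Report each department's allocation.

The standard divisor is 365634/30 ≈ 12187.8.
Standard quotas: Violet 2.0182, Gold 8.6741, Red 6.1667, Silver 9.2675, Green 3.8736.
Lower quotas: Violet 2, Gold 8, Red 6, Silver 9, Green 3 (sum 28, leaving 2 seats).
Remainders in descending order: Green 0.8736, Gold 0.6741, Silver 0.2675, Red 0.1667, Violet 0.0182.
Largest remainders: Green, Gold receive the extra seats.

Violet 2; Gold 9; Red 6; Silver 9; Green 4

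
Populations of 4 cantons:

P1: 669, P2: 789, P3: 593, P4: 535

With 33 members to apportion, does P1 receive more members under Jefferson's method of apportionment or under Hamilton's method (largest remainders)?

Jefferson

Jefferson: P1 9, P2 10, P3 7, P4 7.
Hamilton: P1 8, P2 10, P3 8, P4 7.
P1 gets 9 under Jefferson and 8 under Hamilton.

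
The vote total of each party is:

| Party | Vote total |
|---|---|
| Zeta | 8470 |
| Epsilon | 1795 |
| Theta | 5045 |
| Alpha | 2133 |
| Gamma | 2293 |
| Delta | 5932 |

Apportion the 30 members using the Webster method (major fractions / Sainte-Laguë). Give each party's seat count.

Zeta=10; Epsilon=2; Theta=6; Alpha=2; Gamma=3; Delta=7

Standard divisor 25668/30 ≈ 855.6; standard quotas: Zeta 9.899, Epsilon 2.098, Theta 5.896, Alpha 2.493, Gamma 2.680, Delta 6.933.
Rounding to the nearest integer gives Zeta 10, Epsilon 2, Theta 6, Alpha 2, Gamma 3, Delta 7 — total 30, matching the house size, so no adjustment is needed.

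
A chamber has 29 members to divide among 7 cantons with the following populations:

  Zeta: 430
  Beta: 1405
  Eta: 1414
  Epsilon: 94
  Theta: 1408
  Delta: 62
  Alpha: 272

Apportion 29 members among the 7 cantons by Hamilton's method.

Zeta=2; Beta=8; Eta=8; Epsilon=1; Theta=8; Delta=0; Alpha=2

Standard divisor: 5085 ÷ 29 ≈ 175.345.
Standard quotas: Zeta 2.452, Beta 8.013, Eta 8.064, Epsilon 0.536, Theta 8.030, Delta 0.354, Alpha 1.551.
Lower quotas: Zeta 2, Beta 8, Eta 8, Epsilon 0, Theta 8, Delta 0, Alpha 1 (sum 27, leaving 2 seats).
Remainders in descending order: Alpha 0.551, Epsilon 0.536, Zeta 0.452, Delta 0.354, Eta 0.064, Theta 0.030, Beta 0.013.
Largest remainders: Alpha, Epsilon receive the extra seats.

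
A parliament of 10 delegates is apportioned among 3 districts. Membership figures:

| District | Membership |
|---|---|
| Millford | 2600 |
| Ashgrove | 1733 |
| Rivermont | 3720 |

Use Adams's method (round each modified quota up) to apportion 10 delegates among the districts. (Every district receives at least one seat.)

Millford 3; Ashgrove 2; Rivermont 5

Standard divisor 8053/10 ≈ 805.3; standard quotas: Millford 3.229, Ashgrove 2.152, Rivermont 4.619.
Rounding up gives 4, 3, 5 = 12 seats, so the divisor must be adjusted.
With modified divisor 900: modified quotas Millford 2.889, Ashgrove 1.926, Rivermont 4.133.
Rounding up: Millford 3, Ashgrove 2, Rivermont 5 (total 10).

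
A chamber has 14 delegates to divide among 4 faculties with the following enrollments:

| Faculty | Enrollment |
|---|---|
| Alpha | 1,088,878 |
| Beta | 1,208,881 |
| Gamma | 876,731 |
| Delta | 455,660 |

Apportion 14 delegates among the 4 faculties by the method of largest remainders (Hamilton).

Alpha 4, Beta 5, Gamma 3, Delta 2

The standard divisor is 3630150/14 ≈ 259296.429.
Standard quotas: Alpha 4.1994, Beta 4.6622, Gamma 3.3812, Delta 1.7573.
Lower quotas: Alpha 4, Beta 4, Gamma 3, Delta 1 (sum 12, leaving 2 seats).
Remainders in descending order: Delta 0.7573, Beta 0.6622, Gamma 0.3812, Alpha 0.1994.
Largest remainders: Delta, Beta receive the extra seats.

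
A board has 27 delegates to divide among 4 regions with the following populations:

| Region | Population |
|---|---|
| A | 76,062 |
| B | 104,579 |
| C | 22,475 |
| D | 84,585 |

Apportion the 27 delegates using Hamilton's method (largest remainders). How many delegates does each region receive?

A: 7, B: 10, C: 2, D: 8

Total 287701; standard divisor 287701/27 ≈ 10655.593.
Standard quotas: A 7.1382, B 9.8145, C 2.1092, D 7.9381.
Lower quotas: A 7, B 9, C 2, D 7 (sum 25, leaving 2 seats).
Remainders in descending order: D 0.9381, B 0.8145, A 0.1382, C 0.1092.
Largest remainders: D, B receive the extra seats.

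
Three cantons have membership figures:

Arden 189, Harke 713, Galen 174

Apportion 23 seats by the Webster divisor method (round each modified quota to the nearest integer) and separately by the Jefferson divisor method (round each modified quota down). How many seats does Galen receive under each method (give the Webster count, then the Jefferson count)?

4 and 3

Webster: Arden 4, Harke 15, Galen 4.
Jefferson: Arden 4, Harke 16, Galen 3.
Galen gets 4 under Webster and 3 under Jefferson.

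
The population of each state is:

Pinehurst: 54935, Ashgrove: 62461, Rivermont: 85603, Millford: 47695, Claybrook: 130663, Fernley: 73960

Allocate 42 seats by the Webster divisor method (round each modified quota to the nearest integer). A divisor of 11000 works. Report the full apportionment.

With modified divisor 11000: modified quotas Pinehurst 4.994, Ashgrove 5.678, Rivermont 7.782, Millford 4.336, Claybrook 11.878, Fernley 6.724.
Rounding to the nearest integer: Pinehurst 5, Ashgrove 6, Rivermont 8, Millford 4, Claybrook 12, Fernley 7 (total 42).

Pinehurst: 5; Ashgrove: 6; Rivermont: 8; Millford: 4; Claybrook: 12; Fernley: 7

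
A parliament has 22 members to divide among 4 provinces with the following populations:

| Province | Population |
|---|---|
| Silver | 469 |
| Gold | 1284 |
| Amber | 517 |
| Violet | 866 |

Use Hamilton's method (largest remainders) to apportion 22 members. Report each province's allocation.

The standard divisor is 3136/22 ≈ 142.545.
Standard quotas: Silver 3.290, Gold 9.008, Amber 3.627, Violet 6.075.
Lower quotas: Silver 3, Gold 9, Amber 3, Violet 6 (sum 21, leaving 1 seat).
Remainders in descending order: Amber 0.627, Silver 0.290, Violet 0.075, Gold 0.008.
Largest remainder: Amber receives the extra seat.

Silver=3; Gold=9; Amber=4; Violet=6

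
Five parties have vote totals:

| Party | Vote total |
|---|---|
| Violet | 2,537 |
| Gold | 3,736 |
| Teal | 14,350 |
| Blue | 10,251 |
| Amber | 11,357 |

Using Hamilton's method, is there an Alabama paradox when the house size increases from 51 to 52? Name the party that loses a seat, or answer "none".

Gold

At 51 seats: Violet 3, Gold 5, Teal 17, Blue 12, Amber 14.
At 52 seats: Violet 3, Gold 4, Teal 18, Blue 13, Amber 14.
Gold drops from 5 to 4.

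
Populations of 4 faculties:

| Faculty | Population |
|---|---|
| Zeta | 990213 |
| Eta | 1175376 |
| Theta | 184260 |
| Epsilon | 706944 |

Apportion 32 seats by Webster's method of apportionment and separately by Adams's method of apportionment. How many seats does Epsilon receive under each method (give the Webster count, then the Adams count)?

7 and 8

Webster: Zeta 11, Eta 12, Theta 2, Epsilon 7.
Adams: Zeta 10, Eta 12, Theta 2, Epsilon 8.
Epsilon gets 7 under Webster and 8 under Adams.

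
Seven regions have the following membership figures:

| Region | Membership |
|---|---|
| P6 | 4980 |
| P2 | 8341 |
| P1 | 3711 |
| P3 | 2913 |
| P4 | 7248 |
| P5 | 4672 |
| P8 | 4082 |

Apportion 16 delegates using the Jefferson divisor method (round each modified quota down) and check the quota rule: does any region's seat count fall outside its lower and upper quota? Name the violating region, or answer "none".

Standard quotas: P6 2.217, P2 3.713, P1 1.652, P3 1.297, P4 3.226, P5 2.080, P8 1.817.
Jefferson allocation: P6 2, P2 4, P1 2, P3 1, P4 3, P5 2, P8 2.
Every allocation lies between the lower and upper quota.

none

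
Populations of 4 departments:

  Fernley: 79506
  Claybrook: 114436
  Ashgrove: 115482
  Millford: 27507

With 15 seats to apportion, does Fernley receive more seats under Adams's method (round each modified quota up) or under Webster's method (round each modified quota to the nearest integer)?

Webster

Adams: Fernley 3, Claybrook 5, Ashgrove 5, Millford 2.
Webster: Fernley 4, Claybrook 5, Ashgrove 5, Millford 1.
Fernley gets 3 under Adams and 4 under Webster.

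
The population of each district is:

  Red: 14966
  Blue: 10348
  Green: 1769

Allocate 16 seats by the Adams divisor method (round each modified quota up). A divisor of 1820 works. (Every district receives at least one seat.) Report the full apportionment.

Red 9; Blue 6; Green 1

With modified divisor 1820: modified quotas Red 8.223, Blue 5.686, Green 0.972.
Rounding up: Red 9, Blue 6, Green 1 (total 16).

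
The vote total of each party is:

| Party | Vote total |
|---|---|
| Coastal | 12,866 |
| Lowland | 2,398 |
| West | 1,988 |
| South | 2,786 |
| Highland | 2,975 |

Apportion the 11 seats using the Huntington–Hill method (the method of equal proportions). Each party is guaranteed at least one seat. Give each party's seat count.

With divisor 2044: modified quotas Coastal 6.295, Lowland 1.173, West 0.973, South 1.363, Highland 1.455.
Geometric-mean thresholds: Coastal √(6·7)=6.481, Lowland √(1·2)=1.414, West (min 1), South √(1·2)=1.414, Highland √(1·2)=1.414.
Each quota rounded against its threshold gives Coastal 6, Lowland 1, West 1, South 1, Highland 2 (total 11).

Coastal: 6, Lowland: 1, West: 1, South: 1, Highland: 2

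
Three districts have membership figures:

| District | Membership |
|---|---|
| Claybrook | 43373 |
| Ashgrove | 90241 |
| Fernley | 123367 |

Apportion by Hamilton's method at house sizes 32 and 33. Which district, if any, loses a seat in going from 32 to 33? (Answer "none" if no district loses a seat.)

Claybrook

At 32 seats: Claybrook 6, Ashgrove 11, Fernley 15.
At 33 seats: Claybrook 5, Ashgrove 12, Fernley 16.
Claybrook drops from 6 to 5.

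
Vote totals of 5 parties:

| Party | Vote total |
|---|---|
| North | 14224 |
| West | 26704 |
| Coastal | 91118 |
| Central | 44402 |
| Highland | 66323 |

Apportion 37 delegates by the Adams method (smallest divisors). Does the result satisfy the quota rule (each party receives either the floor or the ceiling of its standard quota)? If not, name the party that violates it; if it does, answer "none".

none

Standard quotas: North 2.168, West 4.070, Coastal 13.887, Central 6.767, Highland 10.108.
Adams allocation: North 3, West 4, Coastal 13, Central 7, Highland 10.
Every allocation lies between the lower and upper quota.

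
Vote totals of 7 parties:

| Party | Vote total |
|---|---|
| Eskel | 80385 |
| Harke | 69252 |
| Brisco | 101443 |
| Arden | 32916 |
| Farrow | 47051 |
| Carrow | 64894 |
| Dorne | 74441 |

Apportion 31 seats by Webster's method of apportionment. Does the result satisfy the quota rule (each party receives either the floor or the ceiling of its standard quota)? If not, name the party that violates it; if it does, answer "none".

Standard quotas: Eskel 5.298, Harke 4.564, Brisco 6.685, Arden 2.169, Farrow 3.101, Carrow 4.277, Dorne 4.906.
Webster allocation: Eskel 5, Harke 5, Brisco 7, Arden 2, Farrow 3, Carrow 4, Dorne 5.
Every allocation lies between the lower and upper quota.

none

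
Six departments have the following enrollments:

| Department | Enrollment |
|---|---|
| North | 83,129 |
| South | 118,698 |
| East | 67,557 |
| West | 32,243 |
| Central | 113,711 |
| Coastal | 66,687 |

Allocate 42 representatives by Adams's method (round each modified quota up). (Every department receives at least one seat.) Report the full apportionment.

Standard divisor 482025/42 ≈ 11476.786; standard quotas: North 7.243, South 10.342, East 5.886, West 2.809, Central 9.908, Coastal 5.811.
Rounding up gives 8, 11, 6, 3, 10, 6 = 44 seats, so the divisor must be adjusted.
With modified divisor 12300: modified quotas North 6.758, South 9.650, East 5.492, West 2.621, Central 9.245, Coastal 5.422.
Rounding up: North 7, South 10, East 6, West 3, Central 10, Coastal 6 (total 42).

North 7, South 10, East 6, West 3, Central 10, Coastal 6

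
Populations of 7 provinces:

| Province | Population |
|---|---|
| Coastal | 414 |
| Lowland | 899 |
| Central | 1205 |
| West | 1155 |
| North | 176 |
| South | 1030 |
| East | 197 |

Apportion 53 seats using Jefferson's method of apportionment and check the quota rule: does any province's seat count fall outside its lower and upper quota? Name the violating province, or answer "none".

Standard quotas: Coastal 4.323, Lowland 9.387, Central 12.582, West 12.060, North 1.838, South 10.755, East 2.057.
Jefferson allocation: Coastal 4, Lowland 10, Central 13, West 12, North 1, South 11, East 2.
Every allocation lies between the lower and upper quota.

none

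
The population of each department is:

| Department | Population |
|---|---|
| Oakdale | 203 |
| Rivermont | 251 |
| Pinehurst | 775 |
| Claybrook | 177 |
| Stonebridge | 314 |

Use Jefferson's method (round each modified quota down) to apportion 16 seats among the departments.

Oakdale 2, Rivermont 2, Pinehurst 8, Claybrook 1, Stonebridge 3

Standard divisor 1720/16 ≈ 107.5; standard quotas: Oakdale 1.888, Rivermont 2.335, Pinehurst 7.209, Claybrook 1.647, Stonebridge 2.921.
Rounding down gives 1, 2, 7, 1, 2 = 13 seats, so the divisor must be adjusted.
With modified divisor 90: modified quotas Oakdale 2.256, Rivermont 2.789, Pinehurst 8.611, Claybrook 1.967, Stonebridge 3.489.
Rounding down: Oakdale 2, Rivermont 2, Pinehurst 8, Claybrook 1, Stonebridge 3 (total 16).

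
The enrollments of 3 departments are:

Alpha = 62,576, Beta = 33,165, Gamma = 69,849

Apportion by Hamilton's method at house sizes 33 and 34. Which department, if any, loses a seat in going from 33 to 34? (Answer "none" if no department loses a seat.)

At 33 seats: Alpha 12, Beta 7, Gamma 14.
At 34 seats: Alpha 13, Beta 7, Gamma 14.
No department's allocation decreased.

none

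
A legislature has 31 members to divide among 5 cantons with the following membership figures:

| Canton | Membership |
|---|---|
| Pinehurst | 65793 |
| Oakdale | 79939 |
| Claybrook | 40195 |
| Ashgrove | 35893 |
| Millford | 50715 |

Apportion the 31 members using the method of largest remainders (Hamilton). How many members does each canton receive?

Pinehurst 7, Oakdale 9, Claybrook 5, Ashgrove 4, Millford 6

Total 272535; standard divisor 272535/31 ≈ 8791.452.
Standard quotas: Pinehurst 7.4837, Oakdale 9.0928, Claybrook 4.5721, Ashgrove 4.0827, Millford 5.7687.
Lower quotas: Pinehurst 7, Oakdale 9, Claybrook 4, Ashgrove 4, Millford 5 (sum 29, leaving 2 seats).
Remainders in descending order: Millford 0.7687, Claybrook 0.5721, Pinehurst 0.4837, Oakdale 0.0928, Ashgrove 0.0827.
Largest remainders: Millford, Claybrook receive the extra seats.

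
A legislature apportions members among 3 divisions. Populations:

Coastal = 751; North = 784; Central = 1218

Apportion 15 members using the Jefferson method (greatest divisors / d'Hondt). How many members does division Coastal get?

Standard divisor 2753/15 ≈ 183.533; standard quotas: Coastal 4.092, North 4.272, Central 6.636.
Rounding down gives 4, 4, 6 = 14 seats, so the divisor must be adjusted.
With modified divisor 170: modified quotas Coastal 4.418, North 4.612, Central 7.165.
Rounding down: Coastal 4, North 4, Central 7 (total 15).
Coastal receives 4.

4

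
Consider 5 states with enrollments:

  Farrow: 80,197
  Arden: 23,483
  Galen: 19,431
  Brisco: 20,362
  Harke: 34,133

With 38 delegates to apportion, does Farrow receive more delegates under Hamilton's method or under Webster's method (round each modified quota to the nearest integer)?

Webster

Hamilton: Farrow 17, Arden 5, Galen 4, Brisco 5, Harke 7.
Webster: Farrow 18, Arden 5, Galen 4, Brisco 4, Harke 7.
Farrow gets 17 under Hamilton and 18 under Webster.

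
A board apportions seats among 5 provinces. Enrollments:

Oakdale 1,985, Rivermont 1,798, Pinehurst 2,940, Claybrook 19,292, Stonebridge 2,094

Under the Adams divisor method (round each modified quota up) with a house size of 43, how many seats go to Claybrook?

Standard divisor 28109/43 ≈ 653.698; standard quotas: Oakdale 3.037, Rivermont 2.751, Pinehurst 4.497, Claybrook 29.512, Stonebridge 3.203.
Rounding up gives 4, 3, 5, 30, 4 = 46 seats, so the divisor must be adjusted.
With modified divisor 690: modified quotas Oakdale 2.877, Rivermont 2.606, Pinehurst 4.261, Claybrook 27.959, Stonebridge 3.035.
Rounding up: Oakdale 3, Rivermont 3, Pinehurst 5, Claybrook 28, Stonebridge 4 (total 43).
Claybrook receives 28.

28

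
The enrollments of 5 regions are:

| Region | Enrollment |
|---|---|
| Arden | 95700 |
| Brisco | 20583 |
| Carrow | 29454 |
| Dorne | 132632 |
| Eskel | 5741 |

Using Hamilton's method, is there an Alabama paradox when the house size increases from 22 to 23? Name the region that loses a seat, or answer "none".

At 22 seats: Arden 7, Brisco 2, Carrow 2, Dorne 10, Eskel 1.
At 23 seats: Arden 8, Brisco 2, Carrow 2, Dorne 11, Eskel 0.
Eskel drops from 1 to 0.

Eskel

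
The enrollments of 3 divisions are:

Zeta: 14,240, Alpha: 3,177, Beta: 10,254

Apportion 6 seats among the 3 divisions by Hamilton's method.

Standard divisor: 27671 ÷ 6 ≈ 4611.833.
Standard quotas: Zeta 3.0877, Alpha 0.6889, Beta 2.2234.
Lower quotas: Zeta 3, Alpha 0, Beta 2 (sum 5, leaving 1 seat).
Remainders in descending order: Alpha 0.6889, Beta 0.2234, Zeta 0.0877.
Largest remainder: Alpha receives the extra seat.

Zeta: 3, Alpha: 1, Beta: 2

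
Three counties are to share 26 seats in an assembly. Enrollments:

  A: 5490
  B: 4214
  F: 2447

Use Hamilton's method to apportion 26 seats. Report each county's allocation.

A=12; B=9; F=5

Standard divisor: 12151 ÷ 26 ≈ 467.346.
Standard quotas: A 11.7472, B 9.0169, F 5.2359.
Lower quotas: A 11, B 9, F 5 (sum 25, leaving 1 seat).
Remainders in descending order: A 0.7472, F 0.2359, B 0.0169.
The surplus seat goes to A.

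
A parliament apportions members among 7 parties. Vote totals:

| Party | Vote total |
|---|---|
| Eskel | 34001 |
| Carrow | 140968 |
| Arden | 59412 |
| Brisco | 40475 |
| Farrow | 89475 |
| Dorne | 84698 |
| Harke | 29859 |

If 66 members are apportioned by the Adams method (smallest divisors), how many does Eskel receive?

Standard divisor 478888/66 ≈ 7255.879; standard quotas: Eskel 4.686, Carrow 19.428, Arden 8.188, Brisco 5.578, Farrow 12.331, Dorne 11.673, Harke 4.115.
Rounding up gives 5, 20, 9, 6, 13, 12, 5 = 70 seats, so the divisor must be adjusted.
With modified divisor 7600: modified quotas Eskel 4.474, Carrow 18.548, Arden 7.817, Brisco 5.326, Farrow 11.773, Dorne 11.144, Harke 3.929.
Rounding up: Eskel 5, Carrow 19, Arden 8, Brisco 6, Farrow 12, Dorne 12, Harke 4 (total 66).
Eskel receives 5.

5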